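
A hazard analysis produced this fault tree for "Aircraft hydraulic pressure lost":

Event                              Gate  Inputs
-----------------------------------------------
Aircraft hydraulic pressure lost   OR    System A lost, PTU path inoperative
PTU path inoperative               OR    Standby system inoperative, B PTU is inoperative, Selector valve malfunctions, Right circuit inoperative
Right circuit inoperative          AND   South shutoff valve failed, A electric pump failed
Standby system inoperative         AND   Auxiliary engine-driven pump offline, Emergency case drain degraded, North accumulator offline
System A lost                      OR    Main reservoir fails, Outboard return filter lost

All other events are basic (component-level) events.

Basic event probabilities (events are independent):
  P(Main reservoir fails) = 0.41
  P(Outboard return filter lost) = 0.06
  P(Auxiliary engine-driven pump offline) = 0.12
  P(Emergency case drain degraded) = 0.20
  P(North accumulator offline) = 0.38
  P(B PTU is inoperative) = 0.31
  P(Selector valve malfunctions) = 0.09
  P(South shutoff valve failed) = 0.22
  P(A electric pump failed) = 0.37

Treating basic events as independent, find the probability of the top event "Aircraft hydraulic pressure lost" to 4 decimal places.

0.6830

P(System A lost) [OR] = 1 − (1−0.41) × (1−0.06) = 0.445400
P(Standby system inoperative) [AND] = 0.12 × 0.20 × 0.38 = 0.009120
P(Right circuit inoperative) [AND] = 0.22 × 0.37 = 0.081400
P(PTU path inoperative) [OR] = 1 − (1−0.009120) × (1−0.31) × (1−0.09) × (1−0.081400) = 0.428471
P(Aircraft hydraulic pressure lost) [OR] = 1 − (1−0.445400) × (1−0.428471) = 0.683030
Rounded to 4 decimal places: P(Aircraft hydraulic pressure lost) ≈ 0.6830.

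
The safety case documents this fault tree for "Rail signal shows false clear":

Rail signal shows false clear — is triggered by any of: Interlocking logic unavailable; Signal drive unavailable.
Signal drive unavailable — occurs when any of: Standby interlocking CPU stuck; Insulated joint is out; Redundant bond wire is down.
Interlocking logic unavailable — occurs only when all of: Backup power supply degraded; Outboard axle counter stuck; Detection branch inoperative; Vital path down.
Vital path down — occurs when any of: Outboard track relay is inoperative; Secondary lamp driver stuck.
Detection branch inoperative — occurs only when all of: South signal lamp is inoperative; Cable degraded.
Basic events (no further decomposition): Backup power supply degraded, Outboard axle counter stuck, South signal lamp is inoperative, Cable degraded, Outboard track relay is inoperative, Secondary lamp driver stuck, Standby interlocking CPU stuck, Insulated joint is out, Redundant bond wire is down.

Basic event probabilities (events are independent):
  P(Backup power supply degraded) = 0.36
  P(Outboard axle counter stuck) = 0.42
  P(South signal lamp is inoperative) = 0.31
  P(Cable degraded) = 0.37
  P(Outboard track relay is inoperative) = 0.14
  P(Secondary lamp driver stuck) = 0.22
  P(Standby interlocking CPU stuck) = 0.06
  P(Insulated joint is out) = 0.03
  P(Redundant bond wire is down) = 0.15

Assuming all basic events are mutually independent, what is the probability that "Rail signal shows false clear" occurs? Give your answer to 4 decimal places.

P(Detection branch inoperative) [AND] = 0.31 × 0.37 = 0.114700
P(Vital path down) [OR] = 1 − (1−0.14) × (1−0.22) = 0.329200
P(Interlocking logic unavailable) [AND] = 0.36 × 0.42 × 0.114700 × 0.329200 = 0.005709
P(Signal drive unavailable) [OR] = 1 − (1−0.06) × (1−0.03) × (1−0.15) = 0.224970
P(Rail signal shows false clear) [OR] = 1 − (1−0.005709) × (1−0.224970) = 0.229395
Rounded to 4 decimal places: P(Rail signal shows false clear) ≈ 0.2294.

0.2294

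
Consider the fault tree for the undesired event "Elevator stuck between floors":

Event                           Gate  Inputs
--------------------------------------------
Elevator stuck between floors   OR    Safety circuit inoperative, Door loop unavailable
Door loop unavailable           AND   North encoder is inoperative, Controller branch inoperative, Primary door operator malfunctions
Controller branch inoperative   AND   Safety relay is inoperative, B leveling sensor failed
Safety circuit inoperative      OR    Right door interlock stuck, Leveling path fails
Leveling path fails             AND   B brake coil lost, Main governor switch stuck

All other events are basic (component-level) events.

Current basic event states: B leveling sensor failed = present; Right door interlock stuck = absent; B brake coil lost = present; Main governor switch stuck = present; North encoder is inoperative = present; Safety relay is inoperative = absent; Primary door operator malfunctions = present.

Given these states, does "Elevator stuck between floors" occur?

Leveling path fails [AND]: B brake coil lost=occurs, Main governor switch stuck=occurs → all inputs occur → occurs.
Safety circuit inoperative [OR]: Right door interlock stuck=not, Leveling path fails=occurs → at least one input occurs → occurs.
Controller branch inoperative [AND]: Safety relay is inoperative=not, B leveling sensor failed=occurs → not all inputs occur → does not occur.
Door loop unavailable [AND]: North encoder is inoperative=occurs, Controller branch inoperative=not, Primary door operator malfunctions=occurs → not all inputs occur → does not occur.
Elevator stuck between floors [OR]: Safety circuit inoperative=occurs, Door loop unavailable=not → at least one input occurs → occurs.

Yes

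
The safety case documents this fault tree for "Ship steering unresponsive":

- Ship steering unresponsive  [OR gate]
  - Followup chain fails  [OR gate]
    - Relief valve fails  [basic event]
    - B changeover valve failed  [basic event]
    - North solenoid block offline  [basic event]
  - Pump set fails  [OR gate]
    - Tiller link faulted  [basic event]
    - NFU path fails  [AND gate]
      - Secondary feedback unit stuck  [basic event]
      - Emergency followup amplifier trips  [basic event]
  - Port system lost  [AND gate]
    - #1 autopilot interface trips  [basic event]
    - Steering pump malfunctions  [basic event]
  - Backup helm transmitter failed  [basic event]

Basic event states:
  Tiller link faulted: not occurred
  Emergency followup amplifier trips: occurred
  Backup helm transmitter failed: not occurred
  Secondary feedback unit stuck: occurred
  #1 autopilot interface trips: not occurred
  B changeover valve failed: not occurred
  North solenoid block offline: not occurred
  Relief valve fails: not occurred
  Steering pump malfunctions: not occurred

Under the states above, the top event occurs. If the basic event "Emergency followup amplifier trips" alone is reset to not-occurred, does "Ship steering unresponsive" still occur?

No

Counterfactual: set "Emergency followup amplifier trips" to not occurred.
Followup chain fails [OR]: Relief valve fails=not, B changeover valve failed=not, North solenoid block offline=not → no input occurs → does not occur.
NFU path fails [AND]: Secondary feedback unit stuck=occurs, Emergency followup amplifier trips=not → not all inputs occur → does not occur.
Pump set fails [OR]: Tiller link faulted=not, NFU path fails=not → no input occurs → does not occur.
Port system lost [AND]: #1 autopilot interface trips=not, Steering pump malfunctions=not → not all inputs occur → does not occur.
Ship steering unresponsive [OR]: Followup chain fails=not, Pump set fails=not, Port system lost=not, Backup helm transmitter failed=not → no input occurs → does not occur.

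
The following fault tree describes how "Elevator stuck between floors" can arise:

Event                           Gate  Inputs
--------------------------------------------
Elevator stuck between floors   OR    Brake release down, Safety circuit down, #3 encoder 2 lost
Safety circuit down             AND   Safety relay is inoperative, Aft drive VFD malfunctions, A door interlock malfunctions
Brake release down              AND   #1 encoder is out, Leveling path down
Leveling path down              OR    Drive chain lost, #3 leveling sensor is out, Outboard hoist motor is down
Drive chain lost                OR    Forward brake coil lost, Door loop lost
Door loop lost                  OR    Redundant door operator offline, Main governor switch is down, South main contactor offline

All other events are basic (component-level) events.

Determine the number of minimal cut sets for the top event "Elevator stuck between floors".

Door loop lost [OR]: union of children's cut sets → 3 cut set(s).
Drive chain lost [OR]: union of children's cut sets → 4 cut set(s).
Leveling path down [OR]: union of children's cut sets → 6 cut set(s).
Brake release down [AND]: one cut set from each child combined → 1 × 6 = 6 cut set(s).
Safety circuit down [AND]: one cut set from each child combined → 1 × 1 × 1 = 1 cut set(s).
Elevator stuck between floors [OR]: union of children's cut sets → 8 cut set(s).
Minimal cut sets: {#1 encoder is out, Forward brake coil lost}; {#1 encoder is out, Redundant door operator offline}; {#1 encoder is out, Main governor switch is down}; {#1 encoder is out, South main contactor offline}; {#1 encoder is out, #3 leveling sensor is out}; {#1 encoder is out, Outboard hoist motor is down}; {A door interlock malfunctions, Aft drive VFD malfunctions, Safety relay is inoperative}; {#3 encoder 2 lost}.

8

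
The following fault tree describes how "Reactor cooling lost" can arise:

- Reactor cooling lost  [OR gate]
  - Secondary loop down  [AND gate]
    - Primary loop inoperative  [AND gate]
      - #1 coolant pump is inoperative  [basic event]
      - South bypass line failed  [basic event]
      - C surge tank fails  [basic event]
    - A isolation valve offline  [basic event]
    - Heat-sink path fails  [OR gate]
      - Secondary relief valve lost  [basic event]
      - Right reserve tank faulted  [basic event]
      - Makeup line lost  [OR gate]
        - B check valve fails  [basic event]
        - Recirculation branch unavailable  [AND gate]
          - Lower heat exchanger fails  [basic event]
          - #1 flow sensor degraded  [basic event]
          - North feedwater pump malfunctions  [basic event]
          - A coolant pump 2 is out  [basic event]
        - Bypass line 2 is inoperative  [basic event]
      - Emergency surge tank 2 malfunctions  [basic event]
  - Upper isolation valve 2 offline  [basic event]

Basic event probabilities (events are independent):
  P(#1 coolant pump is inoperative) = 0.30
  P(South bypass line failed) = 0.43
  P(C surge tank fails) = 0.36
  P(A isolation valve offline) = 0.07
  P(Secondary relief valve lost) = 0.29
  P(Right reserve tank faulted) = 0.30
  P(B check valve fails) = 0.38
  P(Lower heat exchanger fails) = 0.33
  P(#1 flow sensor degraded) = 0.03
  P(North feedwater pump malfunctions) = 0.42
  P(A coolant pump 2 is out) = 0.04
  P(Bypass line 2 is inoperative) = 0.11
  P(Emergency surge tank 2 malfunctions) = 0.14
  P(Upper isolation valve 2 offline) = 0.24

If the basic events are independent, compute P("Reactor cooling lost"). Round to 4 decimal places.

P(Primary loop inoperative) [AND] = 0.30 × 0.43 × 0.36 = 0.046440
P(Recirculation branch unavailable) [AND] = 0.33 × 0.03 × 0.42 × 0.04 = 0.000166
P(Makeup line lost) [OR] = 1 − (1−0.38) × (1−0.000166) × (1−0.11) = 0.448292
P(Heat-sink path fails) [OR] = 1 − (1−0.29) × (1−0.30) × (1−0.448292) × (1−0.14) = 0.764189
P(Secondary loop down) [AND] = 0.046440 × 0.07 × 0.764189 = 0.002484
P(Reactor cooling lost) [OR] = 1 − (1−0.002484) × (1−0.24) = 0.241888
Rounded to 4 decimal places: P(Reactor cooling lost) ≈ 0.2419.

0.2419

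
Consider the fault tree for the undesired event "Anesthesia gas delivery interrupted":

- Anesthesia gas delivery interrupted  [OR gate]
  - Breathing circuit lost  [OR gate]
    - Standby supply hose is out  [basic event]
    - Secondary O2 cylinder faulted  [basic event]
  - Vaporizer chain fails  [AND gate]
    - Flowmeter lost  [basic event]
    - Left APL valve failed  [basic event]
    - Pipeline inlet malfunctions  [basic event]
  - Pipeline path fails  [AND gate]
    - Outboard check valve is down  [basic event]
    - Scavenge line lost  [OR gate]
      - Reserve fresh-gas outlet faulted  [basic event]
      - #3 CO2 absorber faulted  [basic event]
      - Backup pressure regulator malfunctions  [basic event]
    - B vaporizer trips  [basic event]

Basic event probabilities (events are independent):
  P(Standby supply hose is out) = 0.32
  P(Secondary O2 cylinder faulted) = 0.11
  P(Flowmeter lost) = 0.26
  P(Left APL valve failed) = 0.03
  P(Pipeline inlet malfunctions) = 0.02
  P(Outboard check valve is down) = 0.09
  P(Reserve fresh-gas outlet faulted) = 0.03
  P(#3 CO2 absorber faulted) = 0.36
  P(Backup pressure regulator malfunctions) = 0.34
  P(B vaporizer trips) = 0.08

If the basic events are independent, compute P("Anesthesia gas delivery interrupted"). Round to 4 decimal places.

P(Breathing circuit lost) [OR] = 1 − (1−0.32) × (1−0.11) = 0.394800
P(Vaporizer chain fails) [AND] = 0.26 × 0.03 × 0.02 = 0.000156
P(Scavenge line lost) [OR] = 1 − (1−0.03) × (1−0.36) × (1−0.34) = 0.590272
P(Pipeline path fails) [AND] = 0.09 × 0.590272 × 0.08 = 0.004250
P(Anesthesia gas delivery interrupted) [OR] = 1 − (1−0.394800) × (1−0.000156) × (1−0.004250) = 0.397466
Rounded to 4 decimal places: P(Anesthesia gas delivery interrupted) ≈ 0.3975.

0.3975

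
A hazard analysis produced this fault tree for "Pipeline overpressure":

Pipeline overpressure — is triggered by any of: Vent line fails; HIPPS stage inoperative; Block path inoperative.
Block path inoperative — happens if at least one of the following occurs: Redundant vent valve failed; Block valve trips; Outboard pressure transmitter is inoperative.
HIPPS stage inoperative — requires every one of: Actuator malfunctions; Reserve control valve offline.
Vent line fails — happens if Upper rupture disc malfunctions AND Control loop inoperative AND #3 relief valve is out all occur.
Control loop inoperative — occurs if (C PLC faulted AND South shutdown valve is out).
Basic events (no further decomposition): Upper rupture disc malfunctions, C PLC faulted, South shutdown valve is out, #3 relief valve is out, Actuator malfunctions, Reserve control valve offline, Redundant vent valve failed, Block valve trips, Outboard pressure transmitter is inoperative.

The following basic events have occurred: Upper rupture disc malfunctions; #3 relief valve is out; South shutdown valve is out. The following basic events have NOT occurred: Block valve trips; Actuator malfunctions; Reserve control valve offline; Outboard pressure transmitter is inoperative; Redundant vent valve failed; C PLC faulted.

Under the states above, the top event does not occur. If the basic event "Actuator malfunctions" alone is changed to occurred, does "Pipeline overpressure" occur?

Counterfactual: set "Actuator malfunctions" to occurred.
Control loop inoperative [AND]: C PLC faulted=not, South shutdown valve is out=occurs → not all inputs occur → does not occur.
Vent line fails [AND]: Upper rupture disc malfunctions=occurs, Control loop inoperative=not, #3 relief valve is out=occurs → not all inputs occur → does not occur.
HIPPS stage inoperative [AND]: Actuator malfunctions=occurs, Reserve control valve offline=not → not all inputs occur → does not occur.
Block path inoperative [OR]: Redundant vent valve failed=not, Block valve trips=not, Outboard pressure transmitter is inoperative=not → no input occurs → does not occur.
Pipeline overpressure [OR]: Vent line fails=not, HIPPS stage inoperative=not, Block path inoperative=not → no input occurs → does not occur.

No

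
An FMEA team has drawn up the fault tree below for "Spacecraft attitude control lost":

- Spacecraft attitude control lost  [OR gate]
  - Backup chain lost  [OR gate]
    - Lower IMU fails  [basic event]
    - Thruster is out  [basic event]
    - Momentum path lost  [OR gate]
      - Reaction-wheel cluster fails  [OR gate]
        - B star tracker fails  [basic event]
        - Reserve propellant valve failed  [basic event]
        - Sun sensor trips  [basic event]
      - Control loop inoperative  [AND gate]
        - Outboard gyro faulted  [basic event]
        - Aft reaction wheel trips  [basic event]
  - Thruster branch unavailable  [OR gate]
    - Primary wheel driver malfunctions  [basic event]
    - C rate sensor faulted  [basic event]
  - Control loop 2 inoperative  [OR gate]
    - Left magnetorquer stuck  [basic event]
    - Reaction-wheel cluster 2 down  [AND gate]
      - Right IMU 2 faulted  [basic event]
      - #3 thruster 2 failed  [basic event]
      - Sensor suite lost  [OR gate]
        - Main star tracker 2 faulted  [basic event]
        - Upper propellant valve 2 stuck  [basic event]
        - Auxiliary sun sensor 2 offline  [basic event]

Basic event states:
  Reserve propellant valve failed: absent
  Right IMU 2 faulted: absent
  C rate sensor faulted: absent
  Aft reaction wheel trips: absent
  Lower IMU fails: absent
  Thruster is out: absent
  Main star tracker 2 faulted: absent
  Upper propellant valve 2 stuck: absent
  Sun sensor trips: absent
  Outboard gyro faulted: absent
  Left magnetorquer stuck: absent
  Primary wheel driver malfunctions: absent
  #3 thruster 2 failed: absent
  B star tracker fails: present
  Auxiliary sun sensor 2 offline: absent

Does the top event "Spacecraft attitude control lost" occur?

Yes

Reaction-wheel cluster fails [OR]: B star tracker fails=occurs, Reserve propellant valve failed=not, Sun sensor trips=not → at least one input occurs → occurs.
Control loop inoperative [AND]: Outboard gyro faulted=not, Aft reaction wheel trips=not → not all inputs occur → does not occur.
Momentum path lost [OR]: Reaction-wheel cluster fails=occurs, Control loop inoperative=not → at least one input occurs → occurs.
Backup chain lost [OR]: Lower IMU fails=not, Thruster is out=not, Momentum path lost=occurs → at least one input occurs → occurs.
Thruster branch unavailable [OR]: Primary wheel driver malfunctions=not, C rate sensor faulted=not → no input occurs → does not occur.
Sensor suite lost [OR]: Main star tracker 2 faulted=not, Upper propellant valve 2 stuck=not, Auxiliary sun sensor 2 offline=not → no input occurs → does not occur.
Reaction-wheel cluster 2 down [AND]: Right IMU 2 faulted=not, #3 thruster 2 failed=not, Sensor suite lost=not → not all inputs occur → does not occur.
Control loop 2 inoperative [OR]: Left magnetorquer stuck=not, Reaction-wheel cluster 2 down=not → no input occurs → does not occur.
Spacecraft attitude control lost [OR]: Backup chain lost=occurs, Thruster branch unavailable=not, Control loop 2 inoperative=not → at least one input occurs → occurs.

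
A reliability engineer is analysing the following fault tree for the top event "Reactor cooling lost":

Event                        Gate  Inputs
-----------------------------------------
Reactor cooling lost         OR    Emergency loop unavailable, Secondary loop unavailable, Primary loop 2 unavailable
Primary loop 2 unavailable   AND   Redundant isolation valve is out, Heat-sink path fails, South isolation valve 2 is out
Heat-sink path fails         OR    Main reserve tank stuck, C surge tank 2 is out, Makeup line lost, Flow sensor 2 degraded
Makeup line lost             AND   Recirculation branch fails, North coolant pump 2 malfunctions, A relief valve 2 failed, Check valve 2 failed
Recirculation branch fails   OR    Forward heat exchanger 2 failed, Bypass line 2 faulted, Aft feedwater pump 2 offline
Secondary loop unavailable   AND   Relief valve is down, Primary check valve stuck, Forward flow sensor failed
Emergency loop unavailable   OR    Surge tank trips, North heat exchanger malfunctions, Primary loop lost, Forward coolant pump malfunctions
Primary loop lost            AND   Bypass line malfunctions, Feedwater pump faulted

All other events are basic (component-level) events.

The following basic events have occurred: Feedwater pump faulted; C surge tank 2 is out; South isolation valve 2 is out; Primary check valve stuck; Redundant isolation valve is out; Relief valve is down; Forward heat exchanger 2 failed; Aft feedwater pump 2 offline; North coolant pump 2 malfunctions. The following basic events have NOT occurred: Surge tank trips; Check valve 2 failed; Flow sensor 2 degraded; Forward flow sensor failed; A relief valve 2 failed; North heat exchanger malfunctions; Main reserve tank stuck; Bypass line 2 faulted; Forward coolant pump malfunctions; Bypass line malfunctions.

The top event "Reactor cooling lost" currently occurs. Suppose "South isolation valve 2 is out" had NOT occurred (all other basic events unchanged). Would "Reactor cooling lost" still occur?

Counterfactual: set "South isolation valve 2 is out" to not occurred.
Primary loop lost [AND]: Bypass line malfunctions=not, Feedwater pump faulted=occurs → not all inputs occur → does not occur.
Emergency loop unavailable [OR]: Surge tank trips=not, North heat exchanger malfunctions=not, Primary loop lost=not, Forward coolant pump malfunctions=not → no input occurs → does not occur.
Secondary loop unavailable [AND]: Relief valve is down=occurs, Primary check valve stuck=occurs, Forward flow sensor failed=not → not all inputs occur → does not occur.
Recirculation branch fails [OR]: Forward heat exchanger 2 failed=occurs, Bypass line 2 faulted=not, Aft feedwater pump 2 offline=occurs → at least one input occurs → occurs.
Makeup line lost [AND]: Recirculation branch fails=occurs, North coolant pump 2 malfunctions=occurs, A relief valve 2 failed=not, Check valve 2 failed=not → not all inputs occur → does not occur.
Heat-sink path fails [OR]: Main reserve tank stuck=not, C surge tank 2 is out=occurs, Makeup line lost=not, Flow sensor 2 degraded=not → at least one input occurs → occurs.
Primary loop 2 unavailable [AND]: Redundant isolation valve is out=occurs, Heat-sink path fails=occurs, South isolation valve 2 is out=not → not all inputs occur → does not occur.
Reactor cooling lost [OR]: Emergency loop unavailable=not, Secondary loop unavailable=not, Primary loop 2 unavailable=not → no input occurs → does not occur.

No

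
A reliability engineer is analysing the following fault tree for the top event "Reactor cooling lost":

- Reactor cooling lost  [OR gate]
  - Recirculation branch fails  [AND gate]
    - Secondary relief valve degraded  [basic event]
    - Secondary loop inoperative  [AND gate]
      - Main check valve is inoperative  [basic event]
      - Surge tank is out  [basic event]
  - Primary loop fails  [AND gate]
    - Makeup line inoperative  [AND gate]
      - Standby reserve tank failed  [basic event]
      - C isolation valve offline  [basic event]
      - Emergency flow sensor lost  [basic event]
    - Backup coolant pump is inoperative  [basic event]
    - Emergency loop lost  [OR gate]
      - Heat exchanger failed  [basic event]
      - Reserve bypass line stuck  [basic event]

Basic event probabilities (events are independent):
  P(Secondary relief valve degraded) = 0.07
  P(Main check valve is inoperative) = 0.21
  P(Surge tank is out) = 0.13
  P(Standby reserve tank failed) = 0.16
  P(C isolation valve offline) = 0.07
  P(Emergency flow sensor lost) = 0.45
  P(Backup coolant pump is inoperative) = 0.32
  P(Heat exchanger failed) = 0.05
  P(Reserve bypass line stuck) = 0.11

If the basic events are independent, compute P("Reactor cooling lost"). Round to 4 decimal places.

P(Secondary loop inoperative) [AND] = 0.21 × 0.13 = 0.027300
P(Recirculation branch fails) [AND] = 0.07 × 0.027300 = 0.001911
P(Makeup line inoperative) [AND] = 0.16 × 0.07 × 0.45 = 0.005040
P(Emergency loop lost) [OR] = 1 − (1−0.05) × (1−0.11) = 0.154500
P(Primary loop fails) [AND] = 0.005040 × 0.32 × 0.154500 = 0.000249
P(Reactor cooling lost) [OR] = 1 − (1−0.001911) × (1−0.000249) = 0.002160
Rounded to 4 decimal places: P(Reactor cooling lost) ≈ 0.0022.

0.0022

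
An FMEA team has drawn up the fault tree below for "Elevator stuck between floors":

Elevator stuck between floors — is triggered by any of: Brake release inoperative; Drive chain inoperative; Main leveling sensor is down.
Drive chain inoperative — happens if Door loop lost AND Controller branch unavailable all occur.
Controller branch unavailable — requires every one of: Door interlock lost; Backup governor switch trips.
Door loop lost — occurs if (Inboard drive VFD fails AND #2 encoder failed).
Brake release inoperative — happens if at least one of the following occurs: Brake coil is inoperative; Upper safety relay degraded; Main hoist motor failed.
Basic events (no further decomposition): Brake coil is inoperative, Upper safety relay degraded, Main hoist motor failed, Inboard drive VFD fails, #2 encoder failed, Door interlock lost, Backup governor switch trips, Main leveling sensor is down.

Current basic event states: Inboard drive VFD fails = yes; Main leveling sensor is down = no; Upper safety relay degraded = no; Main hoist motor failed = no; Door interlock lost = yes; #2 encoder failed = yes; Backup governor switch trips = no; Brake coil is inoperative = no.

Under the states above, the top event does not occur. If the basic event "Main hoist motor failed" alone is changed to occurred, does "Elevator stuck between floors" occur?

Counterfactual: set "Main hoist motor failed" to occurred.
Brake release inoperative [OR]: Brake coil is inoperative=not, Upper safety relay degraded=not, Main hoist motor failed=occurs → at least one input occurs → occurs.
Door loop lost [AND]: Inboard drive VFD fails=occurs, #2 encoder failed=occurs → all inputs occur → occurs.
Controller branch unavailable [AND]: Door interlock lost=occurs, Backup governor switch trips=not → not all inputs occur → does not occur.
Drive chain inoperative [AND]: Door loop lost=occurs, Controller branch unavailable=not → not all inputs occur → does not occur.
Elevator stuck between floors [OR]: Brake release inoperative=occurs, Drive chain inoperative=not, Main leveling sensor is down=not → at least one input occurs → occurs.

Yes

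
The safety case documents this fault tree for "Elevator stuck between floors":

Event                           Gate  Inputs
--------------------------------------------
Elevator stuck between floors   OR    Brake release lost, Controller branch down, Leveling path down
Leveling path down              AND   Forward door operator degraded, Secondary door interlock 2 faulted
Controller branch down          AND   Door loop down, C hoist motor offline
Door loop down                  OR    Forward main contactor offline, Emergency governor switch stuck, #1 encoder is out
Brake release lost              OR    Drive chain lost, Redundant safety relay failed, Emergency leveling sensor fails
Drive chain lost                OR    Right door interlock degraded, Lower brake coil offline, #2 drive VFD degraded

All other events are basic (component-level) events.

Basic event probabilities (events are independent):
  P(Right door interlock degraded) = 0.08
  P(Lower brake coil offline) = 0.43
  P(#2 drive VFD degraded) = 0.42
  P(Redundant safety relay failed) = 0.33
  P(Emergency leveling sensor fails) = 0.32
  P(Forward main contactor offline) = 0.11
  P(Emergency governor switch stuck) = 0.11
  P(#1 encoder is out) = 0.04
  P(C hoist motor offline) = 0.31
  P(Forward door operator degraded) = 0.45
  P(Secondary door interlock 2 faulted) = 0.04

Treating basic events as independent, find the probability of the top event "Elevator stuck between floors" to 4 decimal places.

0.8740

P(Drive chain lost) [OR] = 1 − (1−0.08) × (1−0.43) × (1−0.42) = 0.695848
P(Brake release lost) [OR] = 1 − (1−0.695848) × (1−0.33) × (1−0.32) = 0.861428
P(Door loop down) [OR] = 1 − (1−0.11) × (1−0.11) × (1−0.04) = 0.239584
P(Controller branch down) [AND] = 0.239584 × 0.31 = 0.074271
P(Leveling path down) [AND] = 0.45 × 0.04 = 0.018000
P(Elevator stuck between floors) [OR] = 1 − (1−0.861428) × (1−0.074271) × (1−0.018000) = 0.874029
Rounded to 4 decimal places: P(Elevator stuck between floors) ≈ 0.8740.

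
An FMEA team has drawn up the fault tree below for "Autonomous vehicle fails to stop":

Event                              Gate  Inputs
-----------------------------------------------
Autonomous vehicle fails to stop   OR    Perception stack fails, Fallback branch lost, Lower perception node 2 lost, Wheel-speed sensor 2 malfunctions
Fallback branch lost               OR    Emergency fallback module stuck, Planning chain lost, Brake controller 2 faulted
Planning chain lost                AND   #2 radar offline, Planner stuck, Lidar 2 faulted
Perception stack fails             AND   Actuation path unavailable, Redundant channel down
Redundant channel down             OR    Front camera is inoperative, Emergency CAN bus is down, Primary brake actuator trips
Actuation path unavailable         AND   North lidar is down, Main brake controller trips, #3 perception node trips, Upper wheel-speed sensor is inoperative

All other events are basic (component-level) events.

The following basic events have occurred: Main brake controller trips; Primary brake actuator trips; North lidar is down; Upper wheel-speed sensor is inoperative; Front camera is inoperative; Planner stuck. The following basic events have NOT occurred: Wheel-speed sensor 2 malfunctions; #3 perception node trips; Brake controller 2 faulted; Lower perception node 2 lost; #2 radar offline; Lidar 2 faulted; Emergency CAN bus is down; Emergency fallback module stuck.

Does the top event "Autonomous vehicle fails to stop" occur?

No

Actuation path unavailable [AND]: North lidar is down=occurs, Main brake controller trips=occurs, #3 perception node trips=not, Upper wheel-speed sensor is inoperative=occurs → not all inputs occur → does not occur.
Redundant channel down [OR]: Front camera is inoperative=occurs, Emergency CAN bus is down=not, Primary brake actuator trips=occurs → at least one input occurs → occurs.
Perception stack fails [AND]: Actuation path unavailable=not, Redundant channel down=occurs → not all inputs occur → does not occur.
Planning chain lost [AND]: #2 radar offline=not, Planner stuck=occurs, Lidar 2 faulted=not → not all inputs occur → does not occur.
Fallback branch lost [OR]: Emergency fallback module stuck=not, Planning chain lost=not, Brake controller 2 faulted=not → no input occurs → does not occur.
Autonomous vehicle fails to stop [OR]: Perception stack fails=not, Fallback branch lost=not, Lower perception node 2 lost=not, Wheel-speed sensor 2 malfunctions=not → no input occurs → does not occur.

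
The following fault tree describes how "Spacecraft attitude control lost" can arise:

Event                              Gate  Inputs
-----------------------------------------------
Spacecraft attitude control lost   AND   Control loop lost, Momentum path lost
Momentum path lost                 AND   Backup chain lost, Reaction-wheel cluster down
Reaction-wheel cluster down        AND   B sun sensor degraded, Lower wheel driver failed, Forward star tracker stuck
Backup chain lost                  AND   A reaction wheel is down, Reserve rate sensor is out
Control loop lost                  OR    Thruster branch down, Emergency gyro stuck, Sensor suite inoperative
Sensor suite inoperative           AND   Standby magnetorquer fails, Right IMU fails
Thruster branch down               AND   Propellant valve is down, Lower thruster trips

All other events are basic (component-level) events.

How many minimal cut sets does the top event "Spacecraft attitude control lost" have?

Thruster branch down [AND]: one cut set from each child combined → 1 × 1 = 1 cut set(s).
Sensor suite inoperative [AND]: one cut set from each child combined → 1 × 1 = 1 cut set(s).
Control loop lost [OR]: union of children's cut sets → 3 cut set(s).
Backup chain lost [AND]: one cut set from each child combined → 1 × 1 = 1 cut set(s).
Reaction-wheel cluster down [AND]: one cut set from each child combined → 1 × 1 × 1 = 1 cut set(s).
Momentum path lost [AND]: one cut set from each child combined → 1 × 1 = 1 cut set(s).
Spacecraft attitude control lost [AND]: one cut set from each child combined → 3 × 1 = 3 cut set(s).
Minimal cut sets: {A reaction wheel is down, B sun sensor degraded, Forward star tracker stuck, Lower thruster trips, Lower wheel driver failed, Propellant valve is down, Reserve rate sensor is out}; {A reaction wheel is down, B sun sensor degraded, Emergency gyro stuck, Forward star tracker stuck, Lower wheel driver failed, Reserve rate sensor is out}; {A reaction wheel is down, B sun sensor degraded, Forward star tracker stuck, Lower wheel driver failed, Reserve rate sensor is out, Right IMU fails, Standby magnetorquer fails}.

3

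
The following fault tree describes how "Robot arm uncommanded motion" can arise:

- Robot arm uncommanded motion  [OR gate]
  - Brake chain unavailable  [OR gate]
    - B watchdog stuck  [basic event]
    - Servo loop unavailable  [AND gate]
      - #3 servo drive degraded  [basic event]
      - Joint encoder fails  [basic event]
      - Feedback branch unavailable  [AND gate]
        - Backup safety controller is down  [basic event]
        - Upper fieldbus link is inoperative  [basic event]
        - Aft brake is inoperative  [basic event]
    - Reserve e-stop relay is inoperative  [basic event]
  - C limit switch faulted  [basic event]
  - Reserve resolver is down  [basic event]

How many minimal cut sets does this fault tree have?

Feedback branch unavailable [AND]: one cut set from each child combined → 1 × 1 × 1 = 1 cut set(s).
Servo loop unavailable [AND]: one cut set from each child combined → 1 × 1 × 1 = 1 cut set(s).
Brake chain unavailable [OR]: union of children's cut sets → 3 cut set(s).
Robot arm uncommanded motion [OR]: union of children's cut sets → 5 cut set(s).
Minimal cut sets: {B watchdog stuck}; {#3 servo drive degraded, Aft brake is inoperative, Backup safety controller is down, Joint encoder fails, Upper fieldbus link is inoperative}; {Reserve e-stop relay is inoperative}; {C limit switch faulted}; {Reserve resolver is down}.

5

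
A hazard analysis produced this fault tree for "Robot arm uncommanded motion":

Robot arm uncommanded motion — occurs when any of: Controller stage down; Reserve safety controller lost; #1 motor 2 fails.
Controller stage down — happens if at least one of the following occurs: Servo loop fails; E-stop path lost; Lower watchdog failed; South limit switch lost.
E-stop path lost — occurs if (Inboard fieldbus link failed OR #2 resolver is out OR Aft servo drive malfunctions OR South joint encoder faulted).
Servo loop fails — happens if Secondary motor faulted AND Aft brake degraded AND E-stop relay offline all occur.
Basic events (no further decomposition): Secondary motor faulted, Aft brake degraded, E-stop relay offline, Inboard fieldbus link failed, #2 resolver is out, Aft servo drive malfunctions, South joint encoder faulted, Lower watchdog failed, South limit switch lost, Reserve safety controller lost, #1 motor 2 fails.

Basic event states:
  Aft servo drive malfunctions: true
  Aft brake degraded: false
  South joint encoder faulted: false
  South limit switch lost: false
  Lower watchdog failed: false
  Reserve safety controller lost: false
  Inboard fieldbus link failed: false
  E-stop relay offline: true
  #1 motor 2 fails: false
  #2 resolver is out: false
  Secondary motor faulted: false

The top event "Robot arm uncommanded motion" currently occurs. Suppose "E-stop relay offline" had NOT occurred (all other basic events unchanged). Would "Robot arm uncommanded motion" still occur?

Counterfactual: set "E-stop relay offline" to not occurred.
Servo loop fails [AND]: Secondary motor faulted=not, Aft brake degraded=not, E-stop relay offline=not → not all inputs occur → does not occur.
E-stop path lost [OR]: Inboard fieldbus link failed=not, #2 resolver is out=not, Aft servo drive malfunctions=occurs, South joint encoder faulted=not → at least one input occurs → occurs.
Controller stage down [OR]: Servo loop fails=not, E-stop path lost=occurs, Lower watchdog failed=not, South limit switch lost=not → at least one input occurs → occurs.
Robot arm uncommanded motion [OR]: Controller stage down=occurs, Reserve safety controller lost=not, #1 motor 2 fails=not → at least one input occurs → occurs.

Yes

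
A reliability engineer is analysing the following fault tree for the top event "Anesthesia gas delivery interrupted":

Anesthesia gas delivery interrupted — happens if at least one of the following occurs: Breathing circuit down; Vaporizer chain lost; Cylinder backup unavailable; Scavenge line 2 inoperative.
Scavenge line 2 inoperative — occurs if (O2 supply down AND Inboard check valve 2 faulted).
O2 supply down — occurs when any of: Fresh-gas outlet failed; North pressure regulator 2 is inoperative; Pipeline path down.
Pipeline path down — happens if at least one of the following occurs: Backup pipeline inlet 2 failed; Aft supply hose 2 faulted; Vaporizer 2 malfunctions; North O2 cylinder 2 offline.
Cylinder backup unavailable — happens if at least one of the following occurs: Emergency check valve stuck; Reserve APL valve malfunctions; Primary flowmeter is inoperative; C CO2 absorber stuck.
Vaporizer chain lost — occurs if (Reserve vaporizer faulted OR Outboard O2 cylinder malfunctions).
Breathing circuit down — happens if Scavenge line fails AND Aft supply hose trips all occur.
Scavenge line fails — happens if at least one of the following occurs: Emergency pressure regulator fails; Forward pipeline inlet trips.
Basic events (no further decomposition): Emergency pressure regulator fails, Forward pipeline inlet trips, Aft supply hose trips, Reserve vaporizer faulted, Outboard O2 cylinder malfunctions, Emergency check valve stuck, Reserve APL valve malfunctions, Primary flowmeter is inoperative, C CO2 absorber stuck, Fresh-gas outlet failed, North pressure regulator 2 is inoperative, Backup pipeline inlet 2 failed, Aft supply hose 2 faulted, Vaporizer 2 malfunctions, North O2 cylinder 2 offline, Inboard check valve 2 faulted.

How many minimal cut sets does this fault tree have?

14

Scavenge line fails [OR]: union of children's cut sets → 2 cut set(s).
Breathing circuit down [AND]: one cut set from each child combined → 2 × 1 = 2 cut set(s).
Vaporizer chain lost [OR]: union of children's cut sets → 2 cut set(s).
Cylinder backup unavailable [OR]: union of children's cut sets → 4 cut set(s).
Pipeline path down [OR]: union of children's cut sets → 4 cut set(s).
O2 supply down [OR]: union of children's cut sets → 6 cut set(s).
Scavenge line 2 inoperative [AND]: one cut set from each child combined → 6 × 1 = 6 cut set(s).
Anesthesia gas delivery interrupted [OR]: union of children's cut sets → 14 cut set(s).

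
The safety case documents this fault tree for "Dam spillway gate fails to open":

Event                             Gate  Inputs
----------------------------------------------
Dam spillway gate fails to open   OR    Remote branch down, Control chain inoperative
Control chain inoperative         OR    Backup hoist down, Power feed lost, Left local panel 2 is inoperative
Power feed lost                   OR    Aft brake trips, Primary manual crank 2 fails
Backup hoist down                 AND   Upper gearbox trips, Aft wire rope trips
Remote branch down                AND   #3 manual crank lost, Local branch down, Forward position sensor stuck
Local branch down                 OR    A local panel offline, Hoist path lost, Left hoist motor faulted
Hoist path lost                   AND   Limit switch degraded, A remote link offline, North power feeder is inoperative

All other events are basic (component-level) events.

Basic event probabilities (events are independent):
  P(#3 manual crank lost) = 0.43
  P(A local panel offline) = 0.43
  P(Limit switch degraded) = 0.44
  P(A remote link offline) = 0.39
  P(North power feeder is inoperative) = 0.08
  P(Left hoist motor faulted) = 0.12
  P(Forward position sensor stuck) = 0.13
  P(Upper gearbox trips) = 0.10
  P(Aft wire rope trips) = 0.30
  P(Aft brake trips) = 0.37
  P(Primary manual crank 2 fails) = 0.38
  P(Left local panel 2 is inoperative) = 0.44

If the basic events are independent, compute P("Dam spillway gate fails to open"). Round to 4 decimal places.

P(Hoist path lost) [AND] = 0.44 × 0.39 × 0.08 = 0.013728
P(Local branch down) [OR] = 1 − (1−0.43) × (1−0.013728) × (1−0.12) = 0.505286
P(Remote branch down) [AND] = 0.43 × 0.505286 × 0.13 = 0.028245
P(Backup hoist down) [AND] = 0.10 × 0.30 = 0.030000
P(Power feed lost) [OR] = 1 − (1−0.37) × (1−0.38) = 0.609400
P(Control chain inoperative) [OR] = 1 − (1−0.030000) × (1−0.609400) × (1−0.44) = 0.787826
P(Dam spillway gate fails to open) [OR] = 1 − (1−0.028245) × (1−0.787826) = 0.793819
Rounded to 4 decimal places: P(Dam spillway gate fails to open) ≈ 0.7938.

0.7938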